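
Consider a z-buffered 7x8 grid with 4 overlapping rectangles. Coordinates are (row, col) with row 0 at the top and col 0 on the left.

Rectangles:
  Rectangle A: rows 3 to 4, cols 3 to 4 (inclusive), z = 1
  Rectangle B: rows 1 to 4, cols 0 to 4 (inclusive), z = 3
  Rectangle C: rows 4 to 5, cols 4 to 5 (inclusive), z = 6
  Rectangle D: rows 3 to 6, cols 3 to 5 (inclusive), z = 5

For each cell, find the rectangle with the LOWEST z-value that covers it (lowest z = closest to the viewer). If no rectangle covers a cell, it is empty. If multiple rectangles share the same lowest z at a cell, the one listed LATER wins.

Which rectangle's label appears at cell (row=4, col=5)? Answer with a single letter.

Answer: D

Derivation:
Check cell (4,5):
  A: rows 3-4 cols 3-4 -> outside (col miss)
  B: rows 1-4 cols 0-4 -> outside (col miss)
  C: rows 4-5 cols 4-5 z=6 -> covers; best now C (z=6)
  D: rows 3-6 cols 3-5 z=5 -> covers; best now D (z=5)
Winner: D at z=5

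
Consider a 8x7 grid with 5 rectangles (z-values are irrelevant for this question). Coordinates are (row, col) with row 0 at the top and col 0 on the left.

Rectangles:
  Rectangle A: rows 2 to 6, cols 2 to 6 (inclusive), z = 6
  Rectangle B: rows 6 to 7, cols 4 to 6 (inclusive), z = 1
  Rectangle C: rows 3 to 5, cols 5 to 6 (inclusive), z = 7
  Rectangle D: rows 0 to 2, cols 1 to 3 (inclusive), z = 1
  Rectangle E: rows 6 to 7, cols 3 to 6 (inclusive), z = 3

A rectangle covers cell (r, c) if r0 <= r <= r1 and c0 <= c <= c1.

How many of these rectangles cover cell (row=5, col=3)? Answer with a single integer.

Answer: 1

Derivation:
Check cell (5,3):
  A: rows 2-6 cols 2-6 -> covers
  B: rows 6-7 cols 4-6 -> outside (row miss)
  C: rows 3-5 cols 5-6 -> outside (col miss)
  D: rows 0-2 cols 1-3 -> outside (row miss)
  E: rows 6-7 cols 3-6 -> outside (row miss)
Count covering = 1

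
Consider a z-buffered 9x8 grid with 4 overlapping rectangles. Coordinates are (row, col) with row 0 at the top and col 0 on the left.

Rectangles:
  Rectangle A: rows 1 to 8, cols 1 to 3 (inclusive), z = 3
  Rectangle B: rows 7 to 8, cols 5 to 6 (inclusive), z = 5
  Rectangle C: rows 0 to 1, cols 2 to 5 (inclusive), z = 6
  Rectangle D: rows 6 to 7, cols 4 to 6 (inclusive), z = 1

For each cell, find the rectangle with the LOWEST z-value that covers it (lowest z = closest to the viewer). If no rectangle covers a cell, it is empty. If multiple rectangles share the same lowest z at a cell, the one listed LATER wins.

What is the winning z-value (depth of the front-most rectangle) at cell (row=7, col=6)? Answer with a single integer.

Answer: 1

Derivation:
Check cell (7,6):
  A: rows 1-8 cols 1-3 -> outside (col miss)
  B: rows 7-8 cols 5-6 z=5 -> covers; best now B (z=5)
  C: rows 0-1 cols 2-5 -> outside (row miss)
  D: rows 6-7 cols 4-6 z=1 -> covers; best now D (z=1)
Winner: D at z=1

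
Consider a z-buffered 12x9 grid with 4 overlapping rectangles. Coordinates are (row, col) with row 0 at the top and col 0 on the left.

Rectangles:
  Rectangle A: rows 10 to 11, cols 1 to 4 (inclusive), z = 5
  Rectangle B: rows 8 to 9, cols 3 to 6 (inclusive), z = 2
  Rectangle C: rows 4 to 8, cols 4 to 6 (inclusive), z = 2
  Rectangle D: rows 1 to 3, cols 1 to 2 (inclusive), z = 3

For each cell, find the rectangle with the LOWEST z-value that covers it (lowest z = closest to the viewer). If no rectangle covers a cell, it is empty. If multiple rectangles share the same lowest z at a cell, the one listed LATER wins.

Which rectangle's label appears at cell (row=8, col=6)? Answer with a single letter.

Check cell (8,6):
  A: rows 10-11 cols 1-4 -> outside (row miss)
  B: rows 8-9 cols 3-6 z=2 -> covers; best now B (z=2)
  C: rows 4-8 cols 4-6 z=2 -> covers; best now C (z=2)
  D: rows 1-3 cols 1-2 -> outside (row miss)
Winner: C at z=2

Answer: C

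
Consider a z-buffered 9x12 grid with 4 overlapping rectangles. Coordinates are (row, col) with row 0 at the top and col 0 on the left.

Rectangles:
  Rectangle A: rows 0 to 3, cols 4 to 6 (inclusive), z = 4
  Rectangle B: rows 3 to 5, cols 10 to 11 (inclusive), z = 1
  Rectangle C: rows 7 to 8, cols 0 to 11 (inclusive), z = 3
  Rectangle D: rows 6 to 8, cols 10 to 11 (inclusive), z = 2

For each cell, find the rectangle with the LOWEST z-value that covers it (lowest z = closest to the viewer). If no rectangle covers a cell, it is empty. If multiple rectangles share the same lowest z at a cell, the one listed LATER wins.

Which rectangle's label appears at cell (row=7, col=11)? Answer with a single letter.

Answer: D

Derivation:
Check cell (7,11):
  A: rows 0-3 cols 4-6 -> outside (row miss)
  B: rows 3-5 cols 10-11 -> outside (row miss)
  C: rows 7-8 cols 0-11 z=3 -> covers; best now C (z=3)
  D: rows 6-8 cols 10-11 z=2 -> covers; best now D (z=2)
Winner: D at z=2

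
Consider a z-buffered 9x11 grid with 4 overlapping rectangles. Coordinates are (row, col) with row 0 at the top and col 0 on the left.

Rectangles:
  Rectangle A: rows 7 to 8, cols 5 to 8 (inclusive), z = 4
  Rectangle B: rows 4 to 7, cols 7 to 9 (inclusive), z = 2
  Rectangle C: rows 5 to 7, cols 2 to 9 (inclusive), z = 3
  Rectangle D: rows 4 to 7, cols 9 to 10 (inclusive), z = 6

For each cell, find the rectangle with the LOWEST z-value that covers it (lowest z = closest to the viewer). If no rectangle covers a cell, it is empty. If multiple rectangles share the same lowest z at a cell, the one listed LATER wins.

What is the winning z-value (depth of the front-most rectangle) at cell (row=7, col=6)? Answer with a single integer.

Answer: 3

Derivation:
Check cell (7,6):
  A: rows 7-8 cols 5-8 z=4 -> covers; best now A (z=4)
  B: rows 4-7 cols 7-9 -> outside (col miss)
  C: rows 5-7 cols 2-9 z=3 -> covers; best now C (z=3)
  D: rows 4-7 cols 9-10 -> outside (col miss)
Winner: C at z=3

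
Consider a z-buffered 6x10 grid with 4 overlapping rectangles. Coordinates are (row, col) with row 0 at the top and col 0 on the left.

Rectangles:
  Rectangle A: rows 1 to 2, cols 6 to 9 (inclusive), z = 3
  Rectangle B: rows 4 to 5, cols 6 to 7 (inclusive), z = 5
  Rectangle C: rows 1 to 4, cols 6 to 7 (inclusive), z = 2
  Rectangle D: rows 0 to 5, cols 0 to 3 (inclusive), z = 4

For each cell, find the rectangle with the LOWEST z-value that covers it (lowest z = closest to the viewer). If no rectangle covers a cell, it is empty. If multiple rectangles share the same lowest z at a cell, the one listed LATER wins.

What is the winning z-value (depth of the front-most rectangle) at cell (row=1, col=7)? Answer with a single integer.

Check cell (1,7):
  A: rows 1-2 cols 6-9 z=3 -> covers; best now A (z=3)
  B: rows 4-5 cols 6-7 -> outside (row miss)
  C: rows 1-4 cols 6-7 z=2 -> covers; best now C (z=2)
  D: rows 0-5 cols 0-3 -> outside (col miss)
Winner: C at z=2

Answer: 2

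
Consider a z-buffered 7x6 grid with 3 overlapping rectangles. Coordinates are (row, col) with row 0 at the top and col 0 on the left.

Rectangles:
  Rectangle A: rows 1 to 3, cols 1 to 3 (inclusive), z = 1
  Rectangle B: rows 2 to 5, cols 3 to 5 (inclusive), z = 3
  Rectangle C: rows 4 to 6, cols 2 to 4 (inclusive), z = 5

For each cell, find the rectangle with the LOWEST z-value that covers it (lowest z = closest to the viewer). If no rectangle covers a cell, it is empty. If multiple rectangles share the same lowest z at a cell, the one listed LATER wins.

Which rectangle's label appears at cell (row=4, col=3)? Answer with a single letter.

Check cell (4,3):
  A: rows 1-3 cols 1-3 -> outside (row miss)
  B: rows 2-5 cols 3-5 z=3 -> covers; best now B (z=3)
  C: rows 4-6 cols 2-4 z=5 -> covers; best now B (z=3)
Winner: B at z=3

Answer: B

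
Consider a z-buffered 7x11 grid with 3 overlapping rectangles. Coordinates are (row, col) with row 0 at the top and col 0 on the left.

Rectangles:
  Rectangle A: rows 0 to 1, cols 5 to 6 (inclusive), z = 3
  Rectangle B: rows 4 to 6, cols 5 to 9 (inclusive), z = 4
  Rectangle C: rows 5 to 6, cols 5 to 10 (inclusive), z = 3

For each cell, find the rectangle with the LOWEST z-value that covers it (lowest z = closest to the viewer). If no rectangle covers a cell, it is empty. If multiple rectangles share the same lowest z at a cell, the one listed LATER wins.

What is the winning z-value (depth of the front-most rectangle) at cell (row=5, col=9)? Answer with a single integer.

Check cell (5,9):
  A: rows 0-1 cols 5-6 -> outside (row miss)
  B: rows 4-6 cols 5-9 z=4 -> covers; best now B (z=4)
  C: rows 5-6 cols 5-10 z=3 -> covers; best now C (z=3)
Winner: C at z=3

Answer: 3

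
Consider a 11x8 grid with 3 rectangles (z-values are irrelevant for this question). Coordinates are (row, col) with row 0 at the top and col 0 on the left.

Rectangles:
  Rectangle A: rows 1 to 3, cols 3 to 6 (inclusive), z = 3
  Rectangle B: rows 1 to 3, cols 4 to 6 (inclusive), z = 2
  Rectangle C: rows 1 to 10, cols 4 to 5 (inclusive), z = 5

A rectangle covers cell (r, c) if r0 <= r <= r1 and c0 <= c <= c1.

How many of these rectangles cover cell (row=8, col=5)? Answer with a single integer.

Answer: 1

Derivation:
Check cell (8,5):
  A: rows 1-3 cols 3-6 -> outside (row miss)
  B: rows 1-3 cols 4-6 -> outside (row miss)
  C: rows 1-10 cols 4-5 -> covers
Count covering = 1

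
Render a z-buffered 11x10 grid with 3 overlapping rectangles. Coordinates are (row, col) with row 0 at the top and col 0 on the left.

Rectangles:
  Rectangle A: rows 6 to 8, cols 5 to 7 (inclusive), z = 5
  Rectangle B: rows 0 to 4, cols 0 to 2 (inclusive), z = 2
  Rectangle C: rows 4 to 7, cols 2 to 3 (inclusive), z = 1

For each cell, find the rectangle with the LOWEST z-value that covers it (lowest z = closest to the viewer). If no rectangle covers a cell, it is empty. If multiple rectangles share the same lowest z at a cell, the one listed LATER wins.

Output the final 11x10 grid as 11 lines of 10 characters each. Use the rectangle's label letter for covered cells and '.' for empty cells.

BBB.......
BBB.......
BBB.......
BBB.......
BBCC......
..CC......
..CC.AAA..
..CC.AAA..
.....AAA..
..........
..........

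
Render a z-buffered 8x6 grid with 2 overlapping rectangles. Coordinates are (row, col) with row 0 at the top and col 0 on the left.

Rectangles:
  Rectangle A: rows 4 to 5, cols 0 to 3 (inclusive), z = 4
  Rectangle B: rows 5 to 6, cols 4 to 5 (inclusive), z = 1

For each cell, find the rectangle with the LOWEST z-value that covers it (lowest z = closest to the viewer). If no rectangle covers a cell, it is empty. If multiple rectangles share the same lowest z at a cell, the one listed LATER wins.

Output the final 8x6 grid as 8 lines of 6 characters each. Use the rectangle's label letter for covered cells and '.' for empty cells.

......
......
......
......
AAAA..
AAAABB
....BB
......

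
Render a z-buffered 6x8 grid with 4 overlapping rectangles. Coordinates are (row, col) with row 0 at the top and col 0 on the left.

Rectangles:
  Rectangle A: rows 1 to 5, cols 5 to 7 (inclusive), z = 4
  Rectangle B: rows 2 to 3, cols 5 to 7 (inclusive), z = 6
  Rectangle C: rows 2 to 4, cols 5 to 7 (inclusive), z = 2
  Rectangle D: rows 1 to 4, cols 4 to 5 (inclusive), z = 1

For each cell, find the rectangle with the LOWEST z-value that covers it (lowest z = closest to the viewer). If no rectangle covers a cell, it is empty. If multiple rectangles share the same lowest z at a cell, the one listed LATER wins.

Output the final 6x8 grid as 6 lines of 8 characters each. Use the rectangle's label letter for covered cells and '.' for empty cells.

........
....DDAA
....DDCC
....DDCC
....DDCC
.....AAA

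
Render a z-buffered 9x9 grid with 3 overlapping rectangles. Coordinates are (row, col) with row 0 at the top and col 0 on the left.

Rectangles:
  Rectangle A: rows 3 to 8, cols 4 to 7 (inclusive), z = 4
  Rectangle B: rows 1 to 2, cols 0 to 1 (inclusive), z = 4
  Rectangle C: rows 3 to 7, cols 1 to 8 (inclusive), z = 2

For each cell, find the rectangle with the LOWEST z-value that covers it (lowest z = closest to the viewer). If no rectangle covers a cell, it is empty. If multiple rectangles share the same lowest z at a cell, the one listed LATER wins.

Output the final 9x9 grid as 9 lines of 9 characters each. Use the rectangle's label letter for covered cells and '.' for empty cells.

.........
BB.......
BB.......
.CCCCCCCC
.CCCCCCCC
.CCCCCCCC
.CCCCCCCC
.CCCCCCCC
....AAAA.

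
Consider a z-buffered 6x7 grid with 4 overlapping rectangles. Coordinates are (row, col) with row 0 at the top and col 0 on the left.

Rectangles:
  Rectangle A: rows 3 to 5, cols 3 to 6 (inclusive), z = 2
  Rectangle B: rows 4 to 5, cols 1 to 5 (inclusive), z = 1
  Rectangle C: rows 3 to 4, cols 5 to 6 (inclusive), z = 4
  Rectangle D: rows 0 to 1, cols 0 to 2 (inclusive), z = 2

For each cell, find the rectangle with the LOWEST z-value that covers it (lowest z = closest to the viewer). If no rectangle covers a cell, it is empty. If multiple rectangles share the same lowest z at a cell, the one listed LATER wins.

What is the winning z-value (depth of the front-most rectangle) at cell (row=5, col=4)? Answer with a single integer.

Check cell (5,4):
  A: rows 3-5 cols 3-6 z=2 -> covers; best now A (z=2)
  B: rows 4-5 cols 1-5 z=1 -> covers; best now B (z=1)
  C: rows 3-4 cols 5-6 -> outside (row miss)
  D: rows 0-1 cols 0-2 -> outside (row miss)
Winner: B at z=1

Answer: 1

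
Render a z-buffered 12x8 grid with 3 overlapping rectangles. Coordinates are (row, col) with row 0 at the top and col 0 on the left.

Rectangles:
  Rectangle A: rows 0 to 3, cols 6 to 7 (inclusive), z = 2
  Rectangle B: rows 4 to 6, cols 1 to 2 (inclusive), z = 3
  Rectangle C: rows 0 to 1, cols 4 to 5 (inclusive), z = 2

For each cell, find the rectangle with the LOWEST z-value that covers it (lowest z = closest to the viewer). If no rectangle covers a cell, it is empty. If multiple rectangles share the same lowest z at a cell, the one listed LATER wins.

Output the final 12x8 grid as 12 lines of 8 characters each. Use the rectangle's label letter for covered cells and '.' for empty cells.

....CCAA
....CCAA
......AA
......AA
.BB.....
.BB.....
.BB.....
........
........
........
........
........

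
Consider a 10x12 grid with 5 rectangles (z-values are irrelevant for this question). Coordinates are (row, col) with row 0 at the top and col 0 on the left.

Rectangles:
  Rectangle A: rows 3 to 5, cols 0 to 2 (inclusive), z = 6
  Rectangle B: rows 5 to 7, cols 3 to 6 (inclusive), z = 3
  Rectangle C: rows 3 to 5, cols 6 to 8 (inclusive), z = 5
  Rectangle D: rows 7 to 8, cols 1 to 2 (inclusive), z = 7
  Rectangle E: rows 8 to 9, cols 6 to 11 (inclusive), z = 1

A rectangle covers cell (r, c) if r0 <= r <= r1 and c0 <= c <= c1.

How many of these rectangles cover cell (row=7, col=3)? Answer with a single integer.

Answer: 1

Derivation:
Check cell (7,3):
  A: rows 3-5 cols 0-2 -> outside (row miss)
  B: rows 5-7 cols 3-6 -> covers
  C: rows 3-5 cols 6-8 -> outside (row miss)
  D: rows 7-8 cols 1-2 -> outside (col miss)
  E: rows 8-9 cols 6-11 -> outside (row miss)
Count covering = 1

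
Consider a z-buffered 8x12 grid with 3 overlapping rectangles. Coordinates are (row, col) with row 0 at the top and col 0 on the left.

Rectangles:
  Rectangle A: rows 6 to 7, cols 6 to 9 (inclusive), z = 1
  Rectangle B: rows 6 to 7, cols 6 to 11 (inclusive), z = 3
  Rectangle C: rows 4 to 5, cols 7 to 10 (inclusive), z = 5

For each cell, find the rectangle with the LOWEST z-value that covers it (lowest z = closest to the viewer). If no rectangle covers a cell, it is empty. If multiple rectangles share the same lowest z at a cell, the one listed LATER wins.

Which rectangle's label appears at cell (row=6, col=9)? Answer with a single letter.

Answer: A

Derivation:
Check cell (6,9):
  A: rows 6-7 cols 6-9 z=1 -> covers; best now A (z=1)
  B: rows 6-7 cols 6-11 z=3 -> covers; best now A (z=1)
  C: rows 4-5 cols 7-10 -> outside (row miss)
Winner: A at z=1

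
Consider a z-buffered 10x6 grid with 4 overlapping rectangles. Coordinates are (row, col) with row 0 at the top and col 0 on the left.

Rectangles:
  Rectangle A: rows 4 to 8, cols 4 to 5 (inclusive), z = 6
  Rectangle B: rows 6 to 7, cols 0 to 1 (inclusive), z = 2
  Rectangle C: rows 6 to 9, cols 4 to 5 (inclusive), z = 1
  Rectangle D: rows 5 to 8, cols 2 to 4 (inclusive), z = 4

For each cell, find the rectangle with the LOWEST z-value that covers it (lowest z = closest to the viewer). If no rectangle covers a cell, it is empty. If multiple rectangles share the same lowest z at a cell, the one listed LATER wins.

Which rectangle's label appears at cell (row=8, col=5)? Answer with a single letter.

Check cell (8,5):
  A: rows 4-8 cols 4-5 z=6 -> covers; best now A (z=6)
  B: rows 6-7 cols 0-1 -> outside (row miss)
  C: rows 6-9 cols 4-5 z=1 -> covers; best now C (z=1)
  D: rows 5-8 cols 2-4 -> outside (col miss)
Winner: C at z=1

Answer: C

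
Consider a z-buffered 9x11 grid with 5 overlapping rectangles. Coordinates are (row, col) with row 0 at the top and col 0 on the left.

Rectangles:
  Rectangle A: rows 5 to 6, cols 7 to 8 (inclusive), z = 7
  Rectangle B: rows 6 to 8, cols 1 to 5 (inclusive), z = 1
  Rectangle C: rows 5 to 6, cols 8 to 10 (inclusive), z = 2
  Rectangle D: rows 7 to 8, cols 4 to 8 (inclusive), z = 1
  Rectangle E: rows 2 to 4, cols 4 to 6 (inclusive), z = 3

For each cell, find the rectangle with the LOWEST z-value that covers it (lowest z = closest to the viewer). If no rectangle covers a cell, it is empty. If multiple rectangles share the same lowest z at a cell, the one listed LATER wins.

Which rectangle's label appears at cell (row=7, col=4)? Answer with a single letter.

Answer: D

Derivation:
Check cell (7,4):
  A: rows 5-6 cols 7-8 -> outside (row miss)
  B: rows 6-8 cols 1-5 z=1 -> covers; best now B (z=1)
  C: rows 5-6 cols 8-10 -> outside (row miss)
  D: rows 7-8 cols 4-8 z=1 -> covers; best now D (z=1)
  E: rows 2-4 cols 4-6 -> outside (row miss)
Winner: D at z=1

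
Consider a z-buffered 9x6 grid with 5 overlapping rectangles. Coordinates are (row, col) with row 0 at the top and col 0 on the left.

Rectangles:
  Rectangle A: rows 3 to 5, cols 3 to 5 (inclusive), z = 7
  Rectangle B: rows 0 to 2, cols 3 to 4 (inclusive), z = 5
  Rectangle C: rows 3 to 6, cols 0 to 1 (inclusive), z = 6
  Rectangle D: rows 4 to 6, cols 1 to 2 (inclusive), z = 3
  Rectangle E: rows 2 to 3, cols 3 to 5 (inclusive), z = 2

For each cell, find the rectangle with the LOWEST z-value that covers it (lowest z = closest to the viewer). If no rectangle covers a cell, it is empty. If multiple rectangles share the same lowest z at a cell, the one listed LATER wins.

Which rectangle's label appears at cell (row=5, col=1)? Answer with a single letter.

Check cell (5,1):
  A: rows 3-5 cols 3-5 -> outside (col miss)
  B: rows 0-2 cols 3-4 -> outside (row miss)
  C: rows 3-6 cols 0-1 z=6 -> covers; best now C (z=6)
  D: rows 4-6 cols 1-2 z=3 -> covers; best now D (z=3)
  E: rows 2-3 cols 3-5 -> outside (row miss)
Winner: D at z=3

Answer: D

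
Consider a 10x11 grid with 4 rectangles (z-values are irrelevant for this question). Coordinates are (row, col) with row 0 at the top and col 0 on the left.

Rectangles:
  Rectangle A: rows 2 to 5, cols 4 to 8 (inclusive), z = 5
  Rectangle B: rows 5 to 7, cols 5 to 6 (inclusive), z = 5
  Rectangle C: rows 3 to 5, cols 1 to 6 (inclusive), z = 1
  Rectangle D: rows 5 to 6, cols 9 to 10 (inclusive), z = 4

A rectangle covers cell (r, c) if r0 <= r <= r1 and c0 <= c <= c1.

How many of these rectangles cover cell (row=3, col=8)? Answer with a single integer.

Answer: 1

Derivation:
Check cell (3,8):
  A: rows 2-5 cols 4-8 -> covers
  B: rows 5-7 cols 5-6 -> outside (row miss)
  C: rows 3-5 cols 1-6 -> outside (col miss)
  D: rows 5-6 cols 9-10 -> outside (row miss)
Count covering = 1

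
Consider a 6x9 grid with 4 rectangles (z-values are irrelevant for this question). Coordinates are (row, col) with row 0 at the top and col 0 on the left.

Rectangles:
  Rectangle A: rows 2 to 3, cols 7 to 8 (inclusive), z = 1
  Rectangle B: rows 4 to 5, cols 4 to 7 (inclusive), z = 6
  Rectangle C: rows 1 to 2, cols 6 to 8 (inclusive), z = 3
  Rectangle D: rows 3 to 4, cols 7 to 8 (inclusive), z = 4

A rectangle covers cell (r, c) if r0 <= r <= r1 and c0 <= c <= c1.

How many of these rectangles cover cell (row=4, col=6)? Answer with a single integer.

Check cell (4,6):
  A: rows 2-3 cols 7-8 -> outside (row miss)
  B: rows 4-5 cols 4-7 -> covers
  C: rows 1-2 cols 6-8 -> outside (row miss)
  D: rows 3-4 cols 7-8 -> outside (col miss)
Count covering = 1

Answer: 1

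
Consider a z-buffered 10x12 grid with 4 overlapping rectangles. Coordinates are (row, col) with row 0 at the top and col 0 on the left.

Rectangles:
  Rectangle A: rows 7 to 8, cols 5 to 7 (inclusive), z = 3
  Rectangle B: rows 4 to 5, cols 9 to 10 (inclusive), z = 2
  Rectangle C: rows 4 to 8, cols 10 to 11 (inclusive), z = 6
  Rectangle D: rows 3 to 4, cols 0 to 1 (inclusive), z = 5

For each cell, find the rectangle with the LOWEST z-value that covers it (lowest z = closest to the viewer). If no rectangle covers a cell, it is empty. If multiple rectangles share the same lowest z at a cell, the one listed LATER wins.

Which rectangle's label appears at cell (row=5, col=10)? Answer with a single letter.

Answer: B

Derivation:
Check cell (5,10):
  A: rows 7-8 cols 5-7 -> outside (row miss)
  B: rows 4-5 cols 9-10 z=2 -> covers; best now B (z=2)
  C: rows 4-8 cols 10-11 z=6 -> covers; best now B (z=2)
  D: rows 3-4 cols 0-1 -> outside (row miss)
Winner: B at z=2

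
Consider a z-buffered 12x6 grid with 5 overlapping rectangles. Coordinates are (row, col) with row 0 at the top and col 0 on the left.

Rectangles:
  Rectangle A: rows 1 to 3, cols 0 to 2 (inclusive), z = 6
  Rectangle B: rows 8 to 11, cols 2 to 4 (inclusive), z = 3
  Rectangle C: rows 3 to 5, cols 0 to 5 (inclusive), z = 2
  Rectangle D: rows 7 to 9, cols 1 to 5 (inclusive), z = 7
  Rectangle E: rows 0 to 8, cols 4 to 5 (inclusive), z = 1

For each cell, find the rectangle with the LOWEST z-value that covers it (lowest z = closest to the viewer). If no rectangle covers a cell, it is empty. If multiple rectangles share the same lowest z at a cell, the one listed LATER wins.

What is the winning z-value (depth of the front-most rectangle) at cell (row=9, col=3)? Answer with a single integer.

Answer: 3

Derivation:
Check cell (9,3):
  A: rows 1-3 cols 0-2 -> outside (row miss)
  B: rows 8-11 cols 2-4 z=3 -> covers; best now B (z=3)
  C: rows 3-5 cols 0-5 -> outside (row miss)
  D: rows 7-9 cols 1-5 z=7 -> covers; best now B (z=3)
  E: rows 0-8 cols 4-5 -> outside (row miss)
Winner: B at z=3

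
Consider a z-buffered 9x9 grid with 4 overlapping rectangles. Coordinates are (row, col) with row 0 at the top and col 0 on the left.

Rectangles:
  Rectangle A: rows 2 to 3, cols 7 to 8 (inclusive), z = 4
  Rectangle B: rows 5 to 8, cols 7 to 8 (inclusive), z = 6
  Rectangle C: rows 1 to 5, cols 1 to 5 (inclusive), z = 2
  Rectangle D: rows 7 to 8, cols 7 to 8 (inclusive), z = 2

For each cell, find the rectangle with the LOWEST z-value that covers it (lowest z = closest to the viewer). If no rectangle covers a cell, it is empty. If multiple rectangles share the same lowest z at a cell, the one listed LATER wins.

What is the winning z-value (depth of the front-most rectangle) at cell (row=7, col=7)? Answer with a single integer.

Answer: 2

Derivation:
Check cell (7,7):
  A: rows 2-3 cols 7-8 -> outside (row miss)
  B: rows 5-8 cols 7-8 z=6 -> covers; best now B (z=6)
  C: rows 1-5 cols 1-5 -> outside (row miss)
  D: rows 7-8 cols 7-8 z=2 -> covers; best now D (z=2)
Winner: D at z=2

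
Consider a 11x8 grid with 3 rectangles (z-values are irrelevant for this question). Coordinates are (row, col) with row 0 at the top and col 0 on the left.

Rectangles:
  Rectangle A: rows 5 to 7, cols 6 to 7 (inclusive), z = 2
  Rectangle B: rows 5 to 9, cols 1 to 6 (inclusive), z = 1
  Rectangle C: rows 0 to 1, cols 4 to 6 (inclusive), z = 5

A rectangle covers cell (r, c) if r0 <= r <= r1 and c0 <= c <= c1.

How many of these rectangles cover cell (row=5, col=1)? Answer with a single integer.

Answer: 1

Derivation:
Check cell (5,1):
  A: rows 5-7 cols 6-7 -> outside (col miss)
  B: rows 5-9 cols 1-6 -> covers
  C: rows 0-1 cols 4-6 -> outside (row miss)
Count covering = 1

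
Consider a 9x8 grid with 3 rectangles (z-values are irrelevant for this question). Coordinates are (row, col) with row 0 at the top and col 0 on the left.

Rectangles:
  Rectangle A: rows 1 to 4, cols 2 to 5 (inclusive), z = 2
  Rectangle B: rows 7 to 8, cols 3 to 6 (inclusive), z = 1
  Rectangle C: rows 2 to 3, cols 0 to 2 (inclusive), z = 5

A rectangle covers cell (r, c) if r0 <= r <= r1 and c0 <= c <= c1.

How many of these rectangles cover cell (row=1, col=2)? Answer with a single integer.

Check cell (1,2):
  A: rows 1-4 cols 2-5 -> covers
  B: rows 7-8 cols 3-6 -> outside (row miss)
  C: rows 2-3 cols 0-2 -> outside (row miss)
Count covering = 1

Answer: 1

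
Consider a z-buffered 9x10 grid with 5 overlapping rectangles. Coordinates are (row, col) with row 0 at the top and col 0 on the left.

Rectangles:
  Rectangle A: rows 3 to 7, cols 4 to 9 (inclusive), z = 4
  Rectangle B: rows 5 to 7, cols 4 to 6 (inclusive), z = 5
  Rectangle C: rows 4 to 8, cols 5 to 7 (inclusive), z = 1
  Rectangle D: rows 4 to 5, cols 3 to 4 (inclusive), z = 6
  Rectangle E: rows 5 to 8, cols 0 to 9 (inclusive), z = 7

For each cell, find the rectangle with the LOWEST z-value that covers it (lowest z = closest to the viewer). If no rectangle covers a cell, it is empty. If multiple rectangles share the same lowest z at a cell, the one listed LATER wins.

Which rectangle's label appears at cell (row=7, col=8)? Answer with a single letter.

Check cell (7,8):
  A: rows 3-7 cols 4-9 z=4 -> covers; best now A (z=4)
  B: rows 5-7 cols 4-6 -> outside (col miss)
  C: rows 4-8 cols 5-7 -> outside (col miss)
  D: rows 4-5 cols 3-4 -> outside (row miss)
  E: rows 5-8 cols 0-9 z=7 -> covers; best now A (z=4)
Winner: A at z=4

Answer: A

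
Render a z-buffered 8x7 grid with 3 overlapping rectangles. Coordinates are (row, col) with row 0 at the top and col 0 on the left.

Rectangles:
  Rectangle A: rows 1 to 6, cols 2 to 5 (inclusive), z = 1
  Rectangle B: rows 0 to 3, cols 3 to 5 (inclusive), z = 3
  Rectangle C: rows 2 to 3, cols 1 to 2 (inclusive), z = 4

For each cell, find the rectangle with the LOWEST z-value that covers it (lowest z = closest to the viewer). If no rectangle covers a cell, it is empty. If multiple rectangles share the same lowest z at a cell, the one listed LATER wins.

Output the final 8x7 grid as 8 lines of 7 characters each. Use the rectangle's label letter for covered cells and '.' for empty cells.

...BBB.
..AAAA.
.CAAAA.
.CAAAA.
..AAAA.
..AAAA.
..AAAA.
.......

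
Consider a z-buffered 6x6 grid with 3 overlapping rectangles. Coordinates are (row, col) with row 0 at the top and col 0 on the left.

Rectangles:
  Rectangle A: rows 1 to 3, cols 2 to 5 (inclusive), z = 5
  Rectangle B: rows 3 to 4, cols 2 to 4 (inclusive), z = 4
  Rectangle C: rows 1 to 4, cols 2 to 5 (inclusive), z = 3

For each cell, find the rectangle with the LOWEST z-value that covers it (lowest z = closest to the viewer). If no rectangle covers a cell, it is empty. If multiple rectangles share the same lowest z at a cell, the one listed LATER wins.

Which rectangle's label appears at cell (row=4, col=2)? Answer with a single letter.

Answer: C

Derivation:
Check cell (4,2):
  A: rows 1-3 cols 2-5 -> outside (row miss)
  B: rows 3-4 cols 2-4 z=4 -> covers; best now B (z=4)
  C: rows 1-4 cols 2-5 z=3 -> covers; best now C (z=3)
Winner: C at z=3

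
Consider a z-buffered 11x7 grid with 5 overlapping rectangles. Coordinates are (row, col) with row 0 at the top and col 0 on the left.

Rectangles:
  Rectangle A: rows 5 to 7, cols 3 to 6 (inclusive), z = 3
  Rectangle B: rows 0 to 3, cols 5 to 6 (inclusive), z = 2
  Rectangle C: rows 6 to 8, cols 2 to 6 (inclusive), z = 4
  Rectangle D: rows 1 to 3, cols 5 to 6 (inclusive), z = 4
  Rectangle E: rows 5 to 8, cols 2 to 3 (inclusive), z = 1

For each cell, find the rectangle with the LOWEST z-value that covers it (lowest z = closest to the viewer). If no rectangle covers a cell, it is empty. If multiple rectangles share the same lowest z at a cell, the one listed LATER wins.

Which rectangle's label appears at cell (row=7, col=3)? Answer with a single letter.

Check cell (7,3):
  A: rows 5-7 cols 3-6 z=3 -> covers; best now A (z=3)
  B: rows 0-3 cols 5-6 -> outside (row miss)
  C: rows 6-8 cols 2-6 z=4 -> covers; best now A (z=3)
  D: rows 1-3 cols 5-6 -> outside (row miss)
  E: rows 5-8 cols 2-3 z=1 -> covers; best now E (z=1)
Winner: E at z=1

Answer: E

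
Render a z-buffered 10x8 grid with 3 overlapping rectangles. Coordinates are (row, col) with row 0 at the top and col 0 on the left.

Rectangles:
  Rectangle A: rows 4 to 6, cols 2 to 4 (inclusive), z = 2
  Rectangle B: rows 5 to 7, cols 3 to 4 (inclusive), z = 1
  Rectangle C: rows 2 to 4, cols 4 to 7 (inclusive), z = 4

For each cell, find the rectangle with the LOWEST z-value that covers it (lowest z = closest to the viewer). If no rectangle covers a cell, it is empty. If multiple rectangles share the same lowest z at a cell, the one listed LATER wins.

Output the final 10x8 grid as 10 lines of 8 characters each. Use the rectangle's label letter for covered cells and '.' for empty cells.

........
........
....CCCC
....CCCC
..AAACCC
..ABB...
..ABB...
...BB...
........
........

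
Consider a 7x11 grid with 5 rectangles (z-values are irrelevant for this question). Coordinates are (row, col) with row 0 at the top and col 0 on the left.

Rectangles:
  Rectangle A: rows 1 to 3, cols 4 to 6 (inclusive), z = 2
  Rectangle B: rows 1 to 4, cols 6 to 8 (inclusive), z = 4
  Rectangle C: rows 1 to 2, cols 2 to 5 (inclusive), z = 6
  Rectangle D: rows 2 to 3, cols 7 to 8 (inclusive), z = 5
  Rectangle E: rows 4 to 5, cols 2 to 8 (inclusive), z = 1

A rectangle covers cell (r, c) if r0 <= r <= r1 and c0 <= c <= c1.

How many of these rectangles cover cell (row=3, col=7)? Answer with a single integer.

Check cell (3,7):
  A: rows 1-3 cols 4-6 -> outside (col miss)
  B: rows 1-4 cols 6-8 -> covers
  C: rows 1-2 cols 2-5 -> outside (row miss)
  D: rows 2-3 cols 7-8 -> covers
  E: rows 4-5 cols 2-8 -> outside (row miss)
Count covering = 2

Answer: 2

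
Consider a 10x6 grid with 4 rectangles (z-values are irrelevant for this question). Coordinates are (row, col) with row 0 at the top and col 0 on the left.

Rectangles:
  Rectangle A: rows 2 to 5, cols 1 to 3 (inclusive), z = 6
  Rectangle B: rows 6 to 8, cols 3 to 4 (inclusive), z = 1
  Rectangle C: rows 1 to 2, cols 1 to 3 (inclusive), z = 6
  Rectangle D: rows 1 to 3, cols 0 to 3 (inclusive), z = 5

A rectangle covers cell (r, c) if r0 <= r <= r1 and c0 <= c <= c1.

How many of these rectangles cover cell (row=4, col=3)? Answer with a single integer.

Check cell (4,3):
  A: rows 2-5 cols 1-3 -> covers
  B: rows 6-8 cols 3-4 -> outside (row miss)
  C: rows 1-2 cols 1-3 -> outside (row miss)
  D: rows 1-3 cols 0-3 -> outside (row miss)
Count covering = 1

Answer: 1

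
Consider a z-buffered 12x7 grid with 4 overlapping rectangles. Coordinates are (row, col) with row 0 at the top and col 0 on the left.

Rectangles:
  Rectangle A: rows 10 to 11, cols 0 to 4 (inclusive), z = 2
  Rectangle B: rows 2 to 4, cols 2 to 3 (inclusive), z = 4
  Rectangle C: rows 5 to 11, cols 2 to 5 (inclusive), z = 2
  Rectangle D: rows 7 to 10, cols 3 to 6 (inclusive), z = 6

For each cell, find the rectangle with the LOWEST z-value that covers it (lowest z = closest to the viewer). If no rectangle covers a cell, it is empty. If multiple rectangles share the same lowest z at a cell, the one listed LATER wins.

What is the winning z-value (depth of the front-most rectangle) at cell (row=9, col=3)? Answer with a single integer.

Check cell (9,3):
  A: rows 10-11 cols 0-4 -> outside (row miss)
  B: rows 2-4 cols 2-3 -> outside (row miss)
  C: rows 5-11 cols 2-5 z=2 -> covers; best now C (z=2)
  D: rows 7-10 cols 3-6 z=6 -> covers; best now C (z=2)
Winner: C at z=2

Answer: 2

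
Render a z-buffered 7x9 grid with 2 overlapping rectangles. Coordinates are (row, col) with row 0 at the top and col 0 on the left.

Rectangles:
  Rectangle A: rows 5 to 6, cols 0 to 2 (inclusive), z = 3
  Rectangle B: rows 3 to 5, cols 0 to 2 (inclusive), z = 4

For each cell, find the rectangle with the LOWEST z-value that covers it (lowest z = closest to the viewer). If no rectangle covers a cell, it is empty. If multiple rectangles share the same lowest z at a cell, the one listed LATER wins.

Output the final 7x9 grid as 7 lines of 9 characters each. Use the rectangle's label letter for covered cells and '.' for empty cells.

.........
.........
.........
BBB......
BBB......
AAA......
AAA......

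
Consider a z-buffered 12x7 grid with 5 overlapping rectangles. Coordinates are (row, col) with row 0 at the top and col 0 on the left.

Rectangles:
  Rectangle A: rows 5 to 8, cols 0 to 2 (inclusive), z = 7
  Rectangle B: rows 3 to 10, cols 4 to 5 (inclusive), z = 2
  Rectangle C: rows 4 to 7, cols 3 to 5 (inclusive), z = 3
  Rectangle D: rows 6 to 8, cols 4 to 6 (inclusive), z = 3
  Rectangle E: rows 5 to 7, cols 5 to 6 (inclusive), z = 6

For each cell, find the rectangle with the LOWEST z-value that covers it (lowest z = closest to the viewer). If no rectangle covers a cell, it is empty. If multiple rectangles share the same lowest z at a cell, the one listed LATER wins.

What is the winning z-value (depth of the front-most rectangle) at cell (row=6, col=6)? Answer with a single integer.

Check cell (6,6):
  A: rows 5-8 cols 0-2 -> outside (col miss)
  B: rows 3-10 cols 4-5 -> outside (col miss)
  C: rows 4-7 cols 3-5 -> outside (col miss)
  D: rows 6-8 cols 4-6 z=3 -> covers; best now D (z=3)
  E: rows 5-7 cols 5-6 z=6 -> covers; best now D (z=3)
Winner: D at z=3

Answer: 3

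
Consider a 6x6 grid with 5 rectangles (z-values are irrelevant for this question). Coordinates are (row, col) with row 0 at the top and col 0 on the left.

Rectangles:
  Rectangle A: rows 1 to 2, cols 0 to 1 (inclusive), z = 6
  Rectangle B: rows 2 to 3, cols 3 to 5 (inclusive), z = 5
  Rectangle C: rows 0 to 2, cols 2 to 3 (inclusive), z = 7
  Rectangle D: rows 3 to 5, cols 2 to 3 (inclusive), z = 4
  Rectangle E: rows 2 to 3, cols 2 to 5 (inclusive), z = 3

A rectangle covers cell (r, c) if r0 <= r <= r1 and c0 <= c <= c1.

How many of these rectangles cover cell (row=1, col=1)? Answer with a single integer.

Check cell (1,1):
  A: rows 1-2 cols 0-1 -> covers
  B: rows 2-3 cols 3-5 -> outside (row miss)
  C: rows 0-2 cols 2-3 -> outside (col miss)
  D: rows 3-5 cols 2-3 -> outside (row miss)
  E: rows 2-3 cols 2-5 -> outside (row miss)
Count covering = 1

Answer: 1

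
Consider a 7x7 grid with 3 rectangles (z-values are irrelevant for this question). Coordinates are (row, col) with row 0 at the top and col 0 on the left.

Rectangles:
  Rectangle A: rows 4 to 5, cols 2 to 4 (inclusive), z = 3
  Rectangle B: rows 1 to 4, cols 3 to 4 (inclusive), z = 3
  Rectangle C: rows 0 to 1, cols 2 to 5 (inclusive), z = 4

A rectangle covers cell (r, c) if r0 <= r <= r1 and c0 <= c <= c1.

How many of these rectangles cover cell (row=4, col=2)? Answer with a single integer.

Answer: 1

Derivation:
Check cell (4,2):
  A: rows 4-5 cols 2-4 -> covers
  B: rows 1-4 cols 3-4 -> outside (col miss)
  C: rows 0-1 cols 2-5 -> outside (row miss)
Count covering = 1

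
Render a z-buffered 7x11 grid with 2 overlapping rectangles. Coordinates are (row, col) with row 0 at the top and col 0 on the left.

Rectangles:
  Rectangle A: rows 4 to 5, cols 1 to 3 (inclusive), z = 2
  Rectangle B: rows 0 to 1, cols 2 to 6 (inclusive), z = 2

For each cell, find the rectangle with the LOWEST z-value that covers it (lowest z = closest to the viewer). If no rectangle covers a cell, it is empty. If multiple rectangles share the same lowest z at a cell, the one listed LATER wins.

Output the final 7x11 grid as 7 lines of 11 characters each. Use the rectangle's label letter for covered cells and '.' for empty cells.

..BBBBB....
..BBBBB....
...........
...........
.AAA.......
.AAA.......
...........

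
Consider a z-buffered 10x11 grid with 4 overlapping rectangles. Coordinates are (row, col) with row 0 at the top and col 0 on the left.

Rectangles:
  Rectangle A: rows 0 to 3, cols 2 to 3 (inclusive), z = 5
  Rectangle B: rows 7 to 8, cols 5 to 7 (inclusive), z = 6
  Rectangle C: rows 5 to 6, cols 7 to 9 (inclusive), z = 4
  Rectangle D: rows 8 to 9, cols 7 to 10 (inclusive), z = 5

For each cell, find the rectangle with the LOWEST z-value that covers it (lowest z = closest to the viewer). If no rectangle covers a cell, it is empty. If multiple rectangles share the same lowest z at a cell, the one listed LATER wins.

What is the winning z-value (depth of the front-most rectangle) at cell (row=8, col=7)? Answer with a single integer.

Check cell (8,7):
  A: rows 0-3 cols 2-3 -> outside (row miss)
  B: rows 7-8 cols 5-7 z=6 -> covers; best now B (z=6)
  C: rows 5-6 cols 7-9 -> outside (row miss)
  D: rows 8-9 cols 7-10 z=5 -> covers; best now D (z=5)
Winner: D at z=5

Answer: 5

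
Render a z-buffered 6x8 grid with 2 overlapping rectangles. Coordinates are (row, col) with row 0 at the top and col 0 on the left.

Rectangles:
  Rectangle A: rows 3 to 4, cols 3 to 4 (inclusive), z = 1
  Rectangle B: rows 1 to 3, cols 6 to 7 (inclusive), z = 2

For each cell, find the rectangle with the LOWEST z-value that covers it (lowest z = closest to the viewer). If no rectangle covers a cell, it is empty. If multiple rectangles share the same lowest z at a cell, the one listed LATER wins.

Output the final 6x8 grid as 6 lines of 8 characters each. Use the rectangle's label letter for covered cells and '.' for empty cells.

........
......BB
......BB
...AA.BB
...AA...
........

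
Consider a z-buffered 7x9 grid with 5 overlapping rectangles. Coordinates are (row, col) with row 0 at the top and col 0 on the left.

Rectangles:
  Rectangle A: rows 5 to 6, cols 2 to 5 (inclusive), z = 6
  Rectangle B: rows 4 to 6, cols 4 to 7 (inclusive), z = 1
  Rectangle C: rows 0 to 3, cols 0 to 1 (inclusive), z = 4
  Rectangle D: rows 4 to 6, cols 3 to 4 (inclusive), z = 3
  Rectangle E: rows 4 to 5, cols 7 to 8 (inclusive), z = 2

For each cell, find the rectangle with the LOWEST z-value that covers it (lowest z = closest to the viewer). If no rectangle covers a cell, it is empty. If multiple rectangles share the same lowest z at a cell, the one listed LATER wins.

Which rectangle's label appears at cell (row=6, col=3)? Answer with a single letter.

Answer: D

Derivation:
Check cell (6,3):
  A: rows 5-6 cols 2-5 z=6 -> covers; best now A (z=6)
  B: rows 4-6 cols 4-7 -> outside (col miss)
  C: rows 0-3 cols 0-1 -> outside (row miss)
  D: rows 4-6 cols 3-4 z=3 -> covers; best now D (z=3)
  E: rows 4-5 cols 7-8 -> outside (row miss)
Winner: D at z=3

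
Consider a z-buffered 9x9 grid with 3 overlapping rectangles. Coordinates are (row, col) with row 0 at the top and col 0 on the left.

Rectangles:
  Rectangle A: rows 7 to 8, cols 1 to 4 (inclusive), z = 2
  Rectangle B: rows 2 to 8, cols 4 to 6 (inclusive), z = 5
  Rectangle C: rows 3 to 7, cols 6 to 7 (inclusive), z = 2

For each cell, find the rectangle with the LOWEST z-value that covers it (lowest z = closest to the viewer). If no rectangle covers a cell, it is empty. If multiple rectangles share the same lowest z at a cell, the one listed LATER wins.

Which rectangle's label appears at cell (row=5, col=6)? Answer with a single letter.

Answer: C

Derivation:
Check cell (5,6):
  A: rows 7-8 cols 1-4 -> outside (row miss)
  B: rows 2-8 cols 4-6 z=5 -> covers; best now B (z=5)
  C: rows 3-7 cols 6-7 z=2 -> covers; best now C (z=2)
Winner: C at z=2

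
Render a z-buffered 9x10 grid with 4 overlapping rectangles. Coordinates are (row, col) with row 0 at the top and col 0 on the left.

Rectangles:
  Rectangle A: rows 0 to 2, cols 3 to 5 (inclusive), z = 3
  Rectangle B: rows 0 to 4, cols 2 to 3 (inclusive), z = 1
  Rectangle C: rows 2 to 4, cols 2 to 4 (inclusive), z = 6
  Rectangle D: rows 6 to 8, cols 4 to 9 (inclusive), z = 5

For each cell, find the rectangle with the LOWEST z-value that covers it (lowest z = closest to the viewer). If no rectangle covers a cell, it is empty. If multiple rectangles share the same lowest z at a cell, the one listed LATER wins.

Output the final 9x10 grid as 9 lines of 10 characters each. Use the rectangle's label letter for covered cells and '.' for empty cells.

..BBAA....
..BBAA....
..BBAA....
..BBC.....
..BBC.....
..........
....DDDDDD
....DDDDDD
....DDDDDD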